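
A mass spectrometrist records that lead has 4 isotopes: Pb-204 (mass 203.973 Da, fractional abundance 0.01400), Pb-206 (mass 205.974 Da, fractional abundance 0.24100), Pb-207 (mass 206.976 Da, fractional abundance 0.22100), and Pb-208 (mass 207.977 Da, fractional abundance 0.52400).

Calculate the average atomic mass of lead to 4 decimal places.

Average mass = Σ (abundance × isotope mass) = 0.01400 × 203.973 + 0.24100 × 205.974 + 0.22100 × 206.976 + 0.52400 × 207.977
= 2.85562 + 49.63973 + 45.74170 + 108.97995 = 207.21700 Da

207.2170 Da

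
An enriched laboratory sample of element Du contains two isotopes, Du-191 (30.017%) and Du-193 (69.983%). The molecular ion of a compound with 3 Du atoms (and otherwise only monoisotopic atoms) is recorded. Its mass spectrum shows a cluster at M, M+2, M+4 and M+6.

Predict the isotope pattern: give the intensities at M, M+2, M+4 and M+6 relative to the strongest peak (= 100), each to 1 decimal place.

Each Du atom is independently Du-191 (p = 0.30017) or Du-193 (q = 0.69983); the cluster is the binomial expansion (p + q)^3.
P(M) = 0.30017^3 = 0.027046
P(M+2) = 3 × 0.30017^2 × 0.69983^1 = 0.189168
P(M+4) = 3 × 0.30017^1 × 0.69983^2 = 0.441036
P(M+6) = 0.69983^3 = 0.342750
The M+4 peak is largest (0.441036); scaling to 100 gives 6.1 : 42.9 : 100.0 : 77.7.

6.1 : 42.9 : 100.0 : 77.7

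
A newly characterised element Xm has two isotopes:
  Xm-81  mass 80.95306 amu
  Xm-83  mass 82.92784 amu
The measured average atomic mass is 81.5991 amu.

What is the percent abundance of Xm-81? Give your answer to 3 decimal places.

With x = fraction of Xm-81 (so Xm-83 is 1 − x):
80.95306·x + 82.92784·(1 − x) = 81.5991
(80.95306 − 82.92784)·x = 81.5991 − 82.92784
x = -1.32874 / -1.97478 = 0.67285 → 67.285% Xm-81, 32.715% Xm-83.

67.285%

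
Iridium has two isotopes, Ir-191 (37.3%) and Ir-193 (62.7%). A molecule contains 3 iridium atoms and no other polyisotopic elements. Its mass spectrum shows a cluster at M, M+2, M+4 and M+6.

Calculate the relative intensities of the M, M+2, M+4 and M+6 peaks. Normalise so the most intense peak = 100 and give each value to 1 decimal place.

The 3 Ir atoms are independent, so intensities follow the terms of (0.373 + 0.627)^3.
P(M) = 0.373^3 = 0.051895
P(M+2) = 3 × 0.373^2 × 0.627^1 = 0.261702
P(M+4) = 3 × 0.373^1 × 0.627^2 = 0.439911
P(M+6) = 0.627^3 = 0.246492
The M+4 peak is largest (0.439911); scaling to 100 gives 11.8 : 59.5 : 100.0 : 56.0.

11.8 : 59.5 : 100.0 : 56.0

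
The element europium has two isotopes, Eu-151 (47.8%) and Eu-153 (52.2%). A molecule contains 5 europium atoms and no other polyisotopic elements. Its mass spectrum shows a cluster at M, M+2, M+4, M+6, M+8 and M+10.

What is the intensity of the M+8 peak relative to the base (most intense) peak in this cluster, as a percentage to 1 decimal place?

(0.478 + 0.522)^5 gives M 0.0250, M+2 0.1363, M+4 0.2976, M+6 0.3250, M+8 0.1775, M+10 0.0388; the largest is M+6.
P(M+6) = C(5,3) × 0.478^2 × 0.522^3 = 10 × 0.228484 × 0.14223665 = 0.324988 (base)
P(M+8) = C(5,4) × 0.478^1 × 0.522^4 = 5 × 0.4780 × 0.07424753 = 0.177452
Relative intensity = 0.177452 / 0.324988 × 100 = 54.6

54.6%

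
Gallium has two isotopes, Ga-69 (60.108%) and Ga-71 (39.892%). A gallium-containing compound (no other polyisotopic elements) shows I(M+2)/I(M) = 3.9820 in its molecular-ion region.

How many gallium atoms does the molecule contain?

With n Ga atoms, P(M+2)/P(M) = C(n,1)·p^(n−1)q / p^n = n·q/p = n · 0.39892/0.60108.
n = 3.9820 × 0.60108/0.39892 = 6.00 ≈ 6

6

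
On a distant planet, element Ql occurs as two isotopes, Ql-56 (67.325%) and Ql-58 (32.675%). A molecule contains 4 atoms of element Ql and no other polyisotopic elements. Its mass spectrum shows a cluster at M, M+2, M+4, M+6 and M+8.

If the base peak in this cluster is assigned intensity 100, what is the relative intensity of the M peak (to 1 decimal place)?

Term probabilities: M 0.2054, M+2 0.3988, M+4 0.2904, M+6 0.0939, M+8 0.0114. Base peak = M+2.
P(M+2) = C(4,1) × 0.67325^3 × 0.32675^1 = 4 × 0.30516104 × 0.32675 = 0.398845 (base)
P(M) = C(4,0) × 0.67325^4 × 0.32675^0 = 1 × 0.20544967 × 1.0000 = 0.205450
Relative intensity = 0.205450 / 0.398845 × 100 = 51.5

51.5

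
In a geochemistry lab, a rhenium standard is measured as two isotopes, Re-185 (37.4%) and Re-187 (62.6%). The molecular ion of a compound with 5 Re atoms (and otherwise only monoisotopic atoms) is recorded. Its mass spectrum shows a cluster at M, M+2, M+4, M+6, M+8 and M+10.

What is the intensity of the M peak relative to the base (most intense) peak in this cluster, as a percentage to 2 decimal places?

2.13%

Term probabilities: M 0.0073, M+2 0.0612, M+4 0.2050, M+6 0.3431, M+8 0.2872, M+10 0.0961. Base peak = M+6.
P(M+6) = C(5,3) × 0.374^2 × 0.626^3 = 10 × 0.139876 × 0.24531438 = 0.343136 (base)
P(M) = C(5,0) × 0.374^5 × 0.626^0 = 1 × 0.00731742 × 1.0000 = 0.007317
Relative intensity = 0.007317 / 0.343136 × 100 = 2.13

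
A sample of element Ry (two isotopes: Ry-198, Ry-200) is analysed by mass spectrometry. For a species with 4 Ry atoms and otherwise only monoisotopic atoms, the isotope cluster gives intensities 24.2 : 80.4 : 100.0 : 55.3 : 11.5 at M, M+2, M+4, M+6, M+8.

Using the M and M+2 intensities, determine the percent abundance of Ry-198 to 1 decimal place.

If p is the fraction of Ry that is Ry-198, then I(M+2)/I(M) = [C(4,1)·p^3·(1−p)] / p^4 = 4·(1−p)/p = 80.4/24.2 = 3.3223
(1−p)/p = 3.3223/4 = 0.8306  ⇒  p = 1/(1 + 0.8306) = 0.5463
Ry-198: 54.6%, Ry-200: 45.4%.

54.6%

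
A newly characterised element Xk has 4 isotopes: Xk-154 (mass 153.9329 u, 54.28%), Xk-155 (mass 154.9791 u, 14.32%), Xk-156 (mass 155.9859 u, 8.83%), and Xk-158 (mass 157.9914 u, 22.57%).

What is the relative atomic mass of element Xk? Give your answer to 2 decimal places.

Ar = Σ fᵢ·mᵢ = 0.5428 × 153.9329 + 0.1432 × 154.9791 + 0.0883 × 155.9859 + 0.2257 × 157.9914
= 83.55478 + 22.19301 + 13.77355 + 35.65866 = 155.18000 u

155.18 u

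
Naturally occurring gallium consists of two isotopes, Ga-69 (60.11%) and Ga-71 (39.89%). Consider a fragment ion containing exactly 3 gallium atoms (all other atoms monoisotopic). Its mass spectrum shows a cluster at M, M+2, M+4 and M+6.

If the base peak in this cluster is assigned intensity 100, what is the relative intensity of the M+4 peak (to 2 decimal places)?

66.36

Binomial terms of (0.6011 + 0.3989)^3: M 0.2172, M+2 0.4324, M+4 0.2869, M+6 0.0635 → M+2 is the base peak.
P(M+2) = C(3,1) × 0.6011^2 × 0.3989^1 = 3 × 0.36132121 × 0.3989 = 0.432393 (base)
P(M+4) = C(3,2) × 0.6011^1 × 0.3989^2 = 3 × 0.6011 × 0.15912121 = 0.286943
Relative intensity = 0.286943 / 0.432393 × 100 = 66.36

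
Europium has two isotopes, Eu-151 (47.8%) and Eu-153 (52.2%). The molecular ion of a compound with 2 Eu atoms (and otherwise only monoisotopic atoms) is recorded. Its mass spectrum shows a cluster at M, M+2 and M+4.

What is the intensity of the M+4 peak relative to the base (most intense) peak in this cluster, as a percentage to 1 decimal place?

Term probabilities: M 0.2285, M+2 0.4990, M+4 0.2725. Base peak = M+2.
P(M+2) = C(2,1) × 0.478^1 × 0.522^1 = 2 × 0.4780 × 0.5220 = 0.499032 (base)
P(M+4) = C(2,2) × 0.478^0 × 0.522^2 = 1 × 1.0000 × 0.272484 = 0.272484
Relative intensity = 0.272484 / 0.499032 × 100 = 54.6

54.6%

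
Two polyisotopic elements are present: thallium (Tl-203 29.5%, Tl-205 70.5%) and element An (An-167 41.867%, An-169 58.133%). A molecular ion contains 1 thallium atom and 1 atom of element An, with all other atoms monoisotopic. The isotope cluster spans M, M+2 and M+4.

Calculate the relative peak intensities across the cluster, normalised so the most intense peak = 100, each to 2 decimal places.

26.47 : 100.00 : 87.82

Thallium pattern (n=1): 0.2950 : 0.7050
Element An pattern (n=1): 0.41867 : 0.58133
Convolve the two distributions (both contribute in 2-u steps):
  M: 0.2950×0.41867 = 0.123508
  M+2: 0.2950×0.58133 + 0.7050×0.41867 = 0.466655
  M+4: 0.7050×0.58133 = 0.409838
Scale to base peak (0.466655) = 100: 26.47 : 100.00 : 87.82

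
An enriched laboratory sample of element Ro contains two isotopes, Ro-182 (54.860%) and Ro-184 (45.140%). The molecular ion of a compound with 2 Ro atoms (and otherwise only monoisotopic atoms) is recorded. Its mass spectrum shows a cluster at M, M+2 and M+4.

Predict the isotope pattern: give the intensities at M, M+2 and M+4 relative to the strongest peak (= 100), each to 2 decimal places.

Each Ro atom is independently Ro-182 (p = 0.54860) or Ro-184 (q = 0.45140); the cluster is the binomial expansion (p + q)^2.
P(M) = 0.54860^2 = 0.300962
P(M+2) = 2 × 0.54860^1 × 0.45140^1 = 0.495276
P(M+4) = 0.45140^2 = 0.203762
The M+2 peak is largest (0.495276); scaling to 100 gives 60.77 : 100.00 : 41.14.

60.77 : 100.00 : 41.14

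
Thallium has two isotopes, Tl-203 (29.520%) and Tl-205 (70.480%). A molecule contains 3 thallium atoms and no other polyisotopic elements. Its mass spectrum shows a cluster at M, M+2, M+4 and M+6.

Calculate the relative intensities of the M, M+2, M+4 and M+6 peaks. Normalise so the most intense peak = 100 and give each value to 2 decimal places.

The 3 Tl atoms are independent, so intensities follow the terms of (0.29520 + 0.70480)^3.
P(M) = 0.29520^3 = 0.025725
P(M+2) = 3 × 0.29520^2 × 0.70480^1 = 0.184255
P(M+4) = 3 × 0.29520^1 × 0.70480^2 = 0.439916
P(M+6) = 0.70480^3 = 0.350104
The M+4 peak is largest (0.439916); scaling to 100 gives 5.85 : 41.88 : 100.00 : 79.58.

5.85 : 41.88 : 100.00 : 79.58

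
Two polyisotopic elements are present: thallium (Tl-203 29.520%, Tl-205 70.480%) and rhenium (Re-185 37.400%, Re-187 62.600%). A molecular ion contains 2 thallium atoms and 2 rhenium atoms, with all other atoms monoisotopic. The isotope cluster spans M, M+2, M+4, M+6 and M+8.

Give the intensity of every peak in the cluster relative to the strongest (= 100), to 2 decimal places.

Thallium pattern (n=2): 0.08714304 : 0.41611392 : 0.49674304
Rhenium pattern (n=2): 0.139876 : 0.468248 : 0.391876
Convolve the two distributions (both contribute in 2-u steps):
  M: 0.08714304×0.139876 = 0.012189
  M+2: 0.08714304×0.468248 + 0.41611392×0.139876 = 0.099009
  M+4: 0.08714304×0.391876 + 0.41611392×0.468248 + 0.49674304×0.139876 = 0.298476
  M+6: 0.41611392×0.391876 + 0.49674304×0.468248 = 0.395664
  M+8: 0.49674304×0.391876 = 0.194662
Scale to base peak (0.395664) = 100: 3.08 : 25.02 : 75.44 : 100.00 : 49.20

3.08 : 25.02 : 75.44 : 100.00 : 49.20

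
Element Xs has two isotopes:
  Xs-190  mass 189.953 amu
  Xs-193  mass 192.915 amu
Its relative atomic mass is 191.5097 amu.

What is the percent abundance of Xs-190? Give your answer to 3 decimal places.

Let x be the fractional abundance of Xs-190; then Xs-193 has abundance 1 − x.
189.953·x + 192.915·(1 − x) = 191.5097
(189.953 − 192.915)·x = 191.5097 − 192.915
x = -1.4053 / -2.962 = 0.47444 → 47.444% Xs-190, 52.556% Xs-193.

47.444%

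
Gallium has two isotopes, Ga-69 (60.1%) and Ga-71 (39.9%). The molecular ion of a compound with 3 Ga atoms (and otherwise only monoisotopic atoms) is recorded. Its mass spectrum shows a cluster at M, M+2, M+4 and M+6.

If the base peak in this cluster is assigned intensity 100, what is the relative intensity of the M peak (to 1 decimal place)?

Term probabilities: M 0.2171, M+2 0.4324, M+4 0.2870, M+6 0.0635. Base peak = M+2.
P(M+2) = C(3,1) × 0.601^2 × 0.399^1 = 3 × 0.361201 × 0.3990 = 0.432358 (base)
P(M) = C(3,0) × 0.601^3 × 0.399^0 = 1 × 0.2170818 × 1.0000 = 0.217082
Relative intensity = 0.217082 / 0.432358 × 100 = 50.2

50.2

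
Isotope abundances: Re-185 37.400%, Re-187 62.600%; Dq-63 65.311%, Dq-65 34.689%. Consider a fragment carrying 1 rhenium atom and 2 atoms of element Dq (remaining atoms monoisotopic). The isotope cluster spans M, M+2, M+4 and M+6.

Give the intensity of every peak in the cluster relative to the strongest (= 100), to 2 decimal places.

36.55 : 100.00 : 75.30 : 17.26

Rhenium pattern (n=1): 0.3740 : 0.6260
Element Dq pattern (n=2): 0.42655267 : 0.45311466 : 0.12033267
Convolve the two distributions (both contribute in 2-u steps):
  M: 0.3740×0.42655267 = 0.159531
  M+2: 0.3740×0.45311466 + 0.6260×0.42655267 = 0.436487
  M+4: 0.3740×0.12033267 + 0.6260×0.45311466 = 0.328654
  M+6: 0.6260×0.12033267 = 0.075328
Scale to base peak (0.436487) = 100: 36.55 : 100.00 : 75.30 : 17.26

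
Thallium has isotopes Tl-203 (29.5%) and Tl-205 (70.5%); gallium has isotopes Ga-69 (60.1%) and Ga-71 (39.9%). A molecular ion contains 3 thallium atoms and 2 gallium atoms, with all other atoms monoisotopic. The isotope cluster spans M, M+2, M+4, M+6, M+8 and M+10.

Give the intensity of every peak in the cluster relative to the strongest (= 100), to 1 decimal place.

2.5 : 21.5 : 68.5 : 100.0 : 64.9 : 15.2

Thallium pattern (n=3): 0.02567237 : 0.18405787 : 0.43986713 : 0.35040263
Gallium pattern (n=2): 0.361201 : 0.479598 : 0.159201
Convolve the two distributions (both contribute in 2-u steps):
  M: 0.02567237×0.361201 = 0.009273
  M+2: 0.02567237×0.479598 + 0.18405787×0.361201 = 0.078794
  M+4: 0.02567237×0.159201 + 0.18405787×0.479598 + 0.43986713×0.361201 = 0.251241
  M+6: 0.18405787×0.159201 + 0.43986713×0.479598 + 0.35040263×0.361201 = 0.366827
  M+8: 0.43986713×0.159201 + 0.35040263×0.479598 = 0.238080
  M+10: 0.35040263×0.159201 = 0.055784
Scale to base peak (0.366827) = 100: 2.5 : 21.5 : 68.5 : 100.0 : 64.9 : 15.2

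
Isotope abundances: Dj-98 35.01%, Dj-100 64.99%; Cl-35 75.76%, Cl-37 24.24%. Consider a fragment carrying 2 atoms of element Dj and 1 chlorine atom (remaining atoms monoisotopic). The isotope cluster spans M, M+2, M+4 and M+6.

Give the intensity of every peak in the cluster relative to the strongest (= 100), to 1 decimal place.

Element Dj pattern (n=2): 0.12257001 : 0.45505998 : 0.42237001
Chlorine pattern (n=1): 0.7576 : 0.2424
Convolve the two distributions (both contribute in 2-u steps):
  M: 0.12257001×0.7576 = 0.092859
  M+2: 0.12257001×0.2424 + 0.45505998×0.7576 = 0.374464
  M+4: 0.45505998×0.2424 + 0.42237001×0.7576 = 0.430294
  M+6: 0.42237001×0.2424 = 0.102382
Scale to base peak (0.430294) = 100: 21.6 : 87.0 : 100.0 : 23.8

21.6 : 87.0 : 100.0 : 23.8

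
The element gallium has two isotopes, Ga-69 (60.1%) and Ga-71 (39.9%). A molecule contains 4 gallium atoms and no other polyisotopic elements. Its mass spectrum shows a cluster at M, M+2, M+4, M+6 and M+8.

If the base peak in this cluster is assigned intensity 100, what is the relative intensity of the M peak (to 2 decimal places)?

Term probabilities: M 0.1305, M+2 0.3465, M+4 0.3450, M+6 0.1527, M+8 0.0253. Base peak = M+2.
P(M+2) = C(4,1) × 0.601^3 × 0.399^1 = 4 × 0.2170818 × 0.3990 = 0.346463 (base)
P(M) = C(4,0) × 0.601^4 × 0.399^0 = 1 × 0.13046616 × 1.0000 = 0.130466
Relative intensity = 0.130466 / 0.346463 × 100 = 37.66

37.66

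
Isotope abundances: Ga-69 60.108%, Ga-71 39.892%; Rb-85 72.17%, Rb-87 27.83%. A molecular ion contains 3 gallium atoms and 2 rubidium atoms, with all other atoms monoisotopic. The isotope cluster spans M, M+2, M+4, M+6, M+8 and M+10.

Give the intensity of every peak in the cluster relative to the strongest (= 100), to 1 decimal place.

Gallium pattern (n=3): 0.2171685 : 0.432386 : 0.2869625 : 0.063483
Rubidium pattern (n=2): 0.52085089 : 0.40169822 : 0.07745089
Convolve the two distributions (both contribute in 2-u steps):
  M: 0.2171685×0.52085089 = 0.113112
  M+2: 0.2171685×0.40169822 + 0.432386×0.52085089 = 0.312445
  M+4: 0.2171685×0.07745089 + 0.432386×0.40169822 + 0.2869625×0.52085089 = 0.339973
  M+6: 0.432386×0.07745089 + 0.2869625×0.40169822 + 0.063483×0.52085089 = 0.181826
  M+8: 0.2869625×0.07745089 + 0.063483×0.40169822 = 0.047727
  M+10: 0.063483×0.07745089 = 0.004917
Scale to base peak (0.339973) = 100: 33.3 : 91.9 : 100.0 : 53.5 : 14.0 : 1.4

33.3 : 91.9 : 100.0 : 53.5 : 14.0 : 1.4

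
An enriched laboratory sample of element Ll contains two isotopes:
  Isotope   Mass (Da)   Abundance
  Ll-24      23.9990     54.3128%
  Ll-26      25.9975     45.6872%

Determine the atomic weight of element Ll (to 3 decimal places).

Weight each isotope mass by its fractional abundance: 0.543128 × 23.9990 + 0.456872 × 25.9975
= 13.03453 + 11.87753 = 24.91206 Da

24.912 Da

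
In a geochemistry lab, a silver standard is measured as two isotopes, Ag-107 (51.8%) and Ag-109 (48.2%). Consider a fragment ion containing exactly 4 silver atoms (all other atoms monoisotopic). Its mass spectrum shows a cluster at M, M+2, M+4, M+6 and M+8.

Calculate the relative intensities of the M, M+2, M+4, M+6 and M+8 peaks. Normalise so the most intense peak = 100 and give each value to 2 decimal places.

19.25 : 71.65 : 100.00 : 62.03 : 14.43

Expanding (0.518 + 0.482)^4:
P(M) = 0.518^4 = 0.071998
P(M+2) = 4 × 0.518^3 × 0.482^1 = 0.267976
P(M+4) = 6 × 0.518^2 × 0.482^2 = 0.374029
P(M+6) = 4 × 0.518^1 × 0.482^3 = 0.232023
P(M+8) = 0.482^4 = 0.053974
The M+4 peak is largest (0.374029); scaling to 100 gives 19.25 : 71.65 : 100.00 : 62.03 : 14.43.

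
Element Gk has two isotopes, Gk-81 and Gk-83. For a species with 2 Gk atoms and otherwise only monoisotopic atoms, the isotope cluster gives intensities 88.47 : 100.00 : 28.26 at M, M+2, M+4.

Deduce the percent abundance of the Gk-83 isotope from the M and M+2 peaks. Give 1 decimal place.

Let p = fractional abundance of Gk-81. I(M+2)/I(M) = [C(2,1)·p^1·(1−p)] / p^2 = 2·(1−p)/p = 100.00/88.47 = 1.1303
(1−p)/p = 1.1303/2 = 0.5652  ⇒  p = 1/(1 + 0.5652) = 0.6389
Gk-81: 63.9%, Gk-83: 36.1%.

36.1%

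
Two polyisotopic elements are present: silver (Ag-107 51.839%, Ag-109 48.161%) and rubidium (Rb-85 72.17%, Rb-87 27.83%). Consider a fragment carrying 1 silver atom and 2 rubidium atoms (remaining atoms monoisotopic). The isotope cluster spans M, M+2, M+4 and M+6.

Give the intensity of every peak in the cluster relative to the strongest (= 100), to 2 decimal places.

Silver pattern (n=1): 0.51839 : 0.48161
Rubidium pattern (n=2): 0.52085089 : 0.40169822 : 0.07745089
Convolve the two distributions (both contribute in 2-u steps):
  M: 0.51839×0.52085089 = 0.270004
  M+2: 0.51839×0.40169822 + 0.48161×0.52085089 = 0.459083
  M+4: 0.51839×0.07745089 + 0.48161×0.40169822 = 0.233612
  M+6: 0.48161×0.07745089 = 0.037301
Scale to base peak (0.459083) = 100: 58.81 : 100.00 : 50.89 : 8.13

58.81 : 100.00 : 50.89 : 8.13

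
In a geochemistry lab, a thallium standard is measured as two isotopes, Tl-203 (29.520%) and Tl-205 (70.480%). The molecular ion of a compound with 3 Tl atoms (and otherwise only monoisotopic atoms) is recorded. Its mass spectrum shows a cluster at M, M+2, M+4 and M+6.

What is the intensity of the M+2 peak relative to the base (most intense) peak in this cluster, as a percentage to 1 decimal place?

41.9%

Term probabilities: M 0.0257, M+2 0.1843, M+4 0.4399, M+6 0.3501. Base peak = M+4.
P(M+4) = C(3,2) × 0.29520^1 × 0.70480^2 = 3 × 0.2952 × 0.49674304 = 0.439916 (base)
P(M+2) = C(3,1) × 0.29520^2 × 0.70480^1 = 3 × 0.08714304 × 0.7048 = 0.184255
Relative intensity = 0.184255 / 0.439916 × 100 = 41.9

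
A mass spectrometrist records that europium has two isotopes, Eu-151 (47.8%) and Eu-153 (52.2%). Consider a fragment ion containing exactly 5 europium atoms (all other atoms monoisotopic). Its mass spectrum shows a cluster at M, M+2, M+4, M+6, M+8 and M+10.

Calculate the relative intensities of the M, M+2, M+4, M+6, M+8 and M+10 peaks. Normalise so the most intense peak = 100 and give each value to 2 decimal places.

The 5 Eu atoms are independent, so intensities follow the terms of (0.478 + 0.522)^5.
P(M) = 0.478^5 = 0.024954
P(M+2) = 5 × 0.478^4 × 0.522^1 = 0.136255
P(M+4) = 10 × 0.478^3 × 0.522^2 = 0.297594
P(M+6) = 10 × 0.478^2 × 0.522^3 = 0.324988
P(M+8) = 5 × 0.478^1 × 0.522^4 = 0.177452
P(M+10) = 0.522^5 = 0.038757
The M+6 peak is largest (0.324988); scaling to 100 gives 7.68 : 41.93 : 91.57 : 100.00 : 54.60 : 11.93.

7.68 : 41.93 : 91.57 : 100.00 : 54.60 : 11.93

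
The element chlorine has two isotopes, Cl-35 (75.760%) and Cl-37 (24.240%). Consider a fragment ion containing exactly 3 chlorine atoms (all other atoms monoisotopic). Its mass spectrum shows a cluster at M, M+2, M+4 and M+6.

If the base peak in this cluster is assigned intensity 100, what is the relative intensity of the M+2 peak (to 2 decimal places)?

95.99

(0.75760 + 0.24240)^3 gives M 0.4348, M+2 0.4174, M+4 0.1335, M+6 0.0142; the largest is M.
P(M) = C(3,0) × 0.75760^3 × 0.24240^0 = 1 × 0.4348304 × 1.0000 = 0.434830 (base)
P(M+2) = C(3,1) × 0.75760^2 × 0.24240^1 = 3 × 0.57395776 × 0.2424 = 0.417382
Relative intensity = 0.417382 / 0.434830 × 100 = 95.99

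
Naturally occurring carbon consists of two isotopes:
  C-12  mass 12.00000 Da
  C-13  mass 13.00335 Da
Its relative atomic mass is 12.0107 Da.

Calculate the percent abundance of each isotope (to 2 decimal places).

C-12: 98.93%, C-13: 1.07%

With x = fraction of C-12 (so C-13 is 1 − x):
12.00000·x + 13.00335·(1 − x) = 12.0107
(12.00000 − 13.00335)·x = 12.0107 − 13.00335
x = -0.99265 / -1.00335 = 0.98934 → 98.93% C-12, 1.07% C-13.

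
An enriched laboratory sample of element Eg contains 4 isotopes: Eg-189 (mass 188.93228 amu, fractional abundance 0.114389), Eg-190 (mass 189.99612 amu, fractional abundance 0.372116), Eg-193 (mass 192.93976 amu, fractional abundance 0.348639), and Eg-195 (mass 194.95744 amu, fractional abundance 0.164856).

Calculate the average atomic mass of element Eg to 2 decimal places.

Average mass = Σ (abundance × isotope mass) = 0.114389 × 188.93228 + 0.372116 × 189.99612 + 0.348639 × 192.93976 + 0.164856 × 194.95744
= 21.611775 + 70.700596 + 67.266325 + 32.139904 = 191.718600 amu

191.72 amu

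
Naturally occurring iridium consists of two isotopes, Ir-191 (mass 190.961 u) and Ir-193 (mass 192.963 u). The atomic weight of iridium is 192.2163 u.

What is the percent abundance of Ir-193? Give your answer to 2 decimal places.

62.70%

With x = fraction of Ir-191 (so Ir-193 is 1 − x):
190.961·x + 192.963·(1 − x) = 192.2163
(190.961 − 192.963)·x = 192.2163 − 192.963
x = -0.7467 / -2.002 = 0.37298 → 37.30% Ir-191, 62.70% Ir-193.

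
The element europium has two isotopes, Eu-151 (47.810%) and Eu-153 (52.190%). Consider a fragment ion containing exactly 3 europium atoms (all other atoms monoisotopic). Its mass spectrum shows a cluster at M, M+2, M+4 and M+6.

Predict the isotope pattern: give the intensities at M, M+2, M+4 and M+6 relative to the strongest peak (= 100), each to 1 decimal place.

The 3 Eu atoms are independent, so intensities follow the terms of (0.47810 + 0.52190)^3.
P(M) = 0.47810^3 = 0.109284
P(M+2) = 3 × 0.47810^2 × 0.52190^1 = 0.357887
P(M+4) = 3 × 0.47810^1 × 0.52190^2 = 0.390674
P(M+6) = 0.52190^3 = 0.142155
The M+4 peak is largest (0.390674); scaling to 100 gives 28.0 : 91.6 : 100.0 : 36.4.

28.0 : 91.6 : 100.0 : 36.4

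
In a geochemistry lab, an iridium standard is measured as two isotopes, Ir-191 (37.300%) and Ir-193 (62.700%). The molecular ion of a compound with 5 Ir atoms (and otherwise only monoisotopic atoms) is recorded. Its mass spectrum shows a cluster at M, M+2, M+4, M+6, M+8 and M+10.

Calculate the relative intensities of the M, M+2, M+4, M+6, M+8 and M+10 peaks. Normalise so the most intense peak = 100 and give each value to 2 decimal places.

2.11 : 17.70 : 59.49 : 100.00 : 84.05 : 28.26

Expanding (0.37300 + 0.62700)^5:
P(M) = 0.37300^5 = 0.007220
P(M+2) = 5 × 0.37300^4 × 0.62700^1 = 0.060684
P(M+4) = 10 × 0.37300^3 × 0.62700^2 = 0.204015
P(M+6) = 10 × 0.37300^2 × 0.62700^3 = 0.342942
P(M+8) = 5 × 0.37300^1 × 0.62700^4 = 0.288237
P(M+10) = 0.62700^5 = 0.096903
The M+6 peak is largest (0.342942); scaling to 100 gives 2.11 : 17.70 : 59.49 : 100.00 : 84.05 : 28.26.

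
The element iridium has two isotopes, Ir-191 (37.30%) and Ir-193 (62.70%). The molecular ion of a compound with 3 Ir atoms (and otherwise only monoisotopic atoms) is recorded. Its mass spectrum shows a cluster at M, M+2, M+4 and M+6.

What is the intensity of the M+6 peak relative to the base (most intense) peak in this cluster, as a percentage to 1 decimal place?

56.0%

Term probabilities: M 0.0519, M+2 0.2617, M+4 0.4399, M+6 0.2465. Base peak = M+4.
P(M+4) = C(3,2) × 0.3730^1 × 0.6270^2 = 3 × 0.3730 × 0.393129 = 0.439911 (base)
P(M+6) = C(3,3) × 0.3730^0 × 0.6270^3 = 1 × 1.0000 × 0.24649188 = 0.246492
Relative intensity = 0.246492 / 0.439911 × 100 = 56.0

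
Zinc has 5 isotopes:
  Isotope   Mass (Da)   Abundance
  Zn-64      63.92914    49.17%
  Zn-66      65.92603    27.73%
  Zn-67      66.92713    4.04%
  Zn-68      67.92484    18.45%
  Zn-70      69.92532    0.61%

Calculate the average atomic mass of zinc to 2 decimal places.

The abundance-weighted mean is 0.4917 × 63.92914 + 0.2773 × 65.92603 + 0.0404 × 66.92713 + 0.1845 × 67.92484 + 0.0061 × 69.92532
= 31.433958 + 18.281288 + 2.703856 + 12.532133 + 0.426544 = 65.377779 Da

65.38 Da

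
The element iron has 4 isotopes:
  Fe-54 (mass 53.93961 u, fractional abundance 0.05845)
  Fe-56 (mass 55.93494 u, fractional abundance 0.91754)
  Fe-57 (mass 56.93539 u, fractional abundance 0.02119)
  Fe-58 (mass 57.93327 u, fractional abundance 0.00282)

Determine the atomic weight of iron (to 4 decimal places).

The abundance-weighted mean is 0.05845 × 53.93961 + 0.91754 × 55.93494 + 0.02119 × 56.93539 + 0.00282 × 57.93327
= 3.152770 + 51.322545 + 1.206461 + 0.163372 = 55.845148 u

55.8451 u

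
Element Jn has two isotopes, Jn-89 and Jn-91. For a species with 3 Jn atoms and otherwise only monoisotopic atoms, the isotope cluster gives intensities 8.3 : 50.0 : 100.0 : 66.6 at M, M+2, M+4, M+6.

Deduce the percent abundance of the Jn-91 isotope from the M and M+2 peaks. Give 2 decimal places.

66.76%

Write p for the Jn-89 fraction. I(M+2)/I(M) = [C(3,1)·p^2·(1−p)] / p^3 = 3·(1−p)/p = 50.0/8.3 = 6.0241
(1−p)/p = 6.0241/3 = 2.0080  ⇒  p = 1/(1 + 2.0080) = 0.3324
Jn-89: 33.24%, Jn-91: 66.76%.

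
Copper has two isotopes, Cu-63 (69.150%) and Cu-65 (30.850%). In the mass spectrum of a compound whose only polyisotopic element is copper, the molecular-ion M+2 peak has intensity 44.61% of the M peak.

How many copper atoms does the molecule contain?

1

For n independent Cu atoms, I(M+2)/I(M) = n · (abundance Cu-65) / (abundance Cu-63) = n · 0.30850/0.69150.
n = 0.4461 × 0.69150/0.30850 = 1.00 ≈ 1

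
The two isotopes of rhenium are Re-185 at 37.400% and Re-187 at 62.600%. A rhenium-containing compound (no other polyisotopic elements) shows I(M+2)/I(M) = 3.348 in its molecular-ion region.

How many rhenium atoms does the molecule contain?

2

With n Re atoms, P(M+2)/P(M) = C(n,1)·p^(n−1)q / p^n = n·q/p = n · 0.62600/0.37400.
n = 3.348 × 0.37400/0.62600 = 2.00 ≈ 2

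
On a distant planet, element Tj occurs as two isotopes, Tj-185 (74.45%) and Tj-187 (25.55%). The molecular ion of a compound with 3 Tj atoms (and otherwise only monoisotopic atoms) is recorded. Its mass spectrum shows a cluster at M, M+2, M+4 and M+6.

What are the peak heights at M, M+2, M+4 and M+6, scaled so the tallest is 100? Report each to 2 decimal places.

97.13 : 100.00 : 34.32 : 3.93

Expanding (0.7445 + 0.2555)^3:
P(M) = 0.7445^3 = 0.412662
P(M+2) = 3 × 0.7445^2 × 0.2555^1 = 0.424856
P(M+4) = 3 × 0.7445^1 × 0.2555^2 = 0.145803
P(M+6) = 0.2555^3 = 0.016679
The M+2 peak is largest (0.424856); scaling to 100 gives 97.13 : 100.00 : 34.32 : 3.93.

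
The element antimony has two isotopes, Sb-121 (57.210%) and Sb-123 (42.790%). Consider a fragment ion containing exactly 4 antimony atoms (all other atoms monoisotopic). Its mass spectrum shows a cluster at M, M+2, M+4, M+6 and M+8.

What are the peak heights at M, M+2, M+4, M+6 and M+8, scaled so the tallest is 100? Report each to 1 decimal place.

Each Sb atom is independently Sb-121 (p = 0.57210) or Sb-123 (q = 0.42790); the cluster is the binomial expansion (p + q)^4.
P(M) = 0.57210^4 = 0.107124
P(M+2) = 4 × 0.57210^3 × 0.42790^1 = 0.320493
P(M+4) = 6 × 0.57210^2 × 0.42790^2 = 0.359567
P(M+6) = 4 × 0.57210^1 × 0.42790^3 = 0.179291
P(M+8) = 0.42790^4 = 0.033525
The M+4 peak is largest (0.359567); scaling to 100 gives 29.8 : 89.1 : 100.0 : 49.9 : 9.3.

29.8 : 89.1 : 100.0 : 49.9 : 9.3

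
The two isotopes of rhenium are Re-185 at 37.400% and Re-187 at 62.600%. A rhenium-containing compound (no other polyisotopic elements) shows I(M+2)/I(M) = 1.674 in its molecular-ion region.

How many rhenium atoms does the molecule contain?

1

For n independent Re atoms, I(M+2)/I(M) = n · (abundance Re-187) / (abundance Re-185) = n · 0.62600/0.37400.
n = 1.674 × 0.37400/0.62600 = 1.00 ≈ 1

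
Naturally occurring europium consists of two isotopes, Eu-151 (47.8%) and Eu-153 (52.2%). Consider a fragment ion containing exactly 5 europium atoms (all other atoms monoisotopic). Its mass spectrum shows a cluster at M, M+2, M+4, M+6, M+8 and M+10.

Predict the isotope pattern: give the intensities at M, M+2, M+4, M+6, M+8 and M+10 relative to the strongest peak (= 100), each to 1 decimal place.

The 5 Eu atoms are independent, so intensities follow the terms of (0.478 + 0.522)^5.
P(M) = 0.478^5 = 0.024954
P(M+2) = 5 × 0.478^4 × 0.522^1 = 0.136255
P(M+4) = 10 × 0.478^3 × 0.522^2 = 0.297594
P(M+6) = 10 × 0.478^2 × 0.522^3 = 0.324988
P(M+8) = 5 × 0.478^1 × 0.522^4 = 0.177452
P(M+10) = 0.522^5 = 0.038757
The M+6 peak is largest (0.324988); scaling to 100 gives 7.7 : 41.9 : 91.6 : 100.0 : 54.6 : 11.9.

7.7 : 41.9 : 91.6 : 100.0 : 54.6 : 11.9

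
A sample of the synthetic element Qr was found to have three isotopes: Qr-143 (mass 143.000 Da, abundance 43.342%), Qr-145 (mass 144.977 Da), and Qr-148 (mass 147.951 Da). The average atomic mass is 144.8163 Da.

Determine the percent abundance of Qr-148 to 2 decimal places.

23.41%

Let x and y be the fractions of Qr-145 and Qr-148. Then x + y = 1 − 0.43342 = 0.56658 and 144.977x + 147.951y = 144.8163 − 0.43342×143.000 = 82.83724.
Substituting: 144.977x + 147.951(0.56658 − x) = 82.83724
(144.977 − 147.951)x = -0.98883758  ⇒  x = 0.33249, y = 0.23409
Qr-145: 33.25%, Qr-148: 23.41%.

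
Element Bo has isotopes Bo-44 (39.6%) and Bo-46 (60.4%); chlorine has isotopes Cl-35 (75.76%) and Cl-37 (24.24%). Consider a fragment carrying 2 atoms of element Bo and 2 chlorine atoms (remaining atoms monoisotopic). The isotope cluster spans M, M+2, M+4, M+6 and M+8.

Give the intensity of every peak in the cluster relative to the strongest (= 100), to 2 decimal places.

22.83 : 84.24 : 100.00 : 41.11 : 5.44

Element Bo pattern (n=2): 0.156816 : 0.478368 : 0.364816
Chlorine pattern (n=2): 0.57395776 : 0.36728448 : 0.05875776
Convolve the two distributions (both contribute in 2-u steps):
  M: 0.156816×0.57395776 = 0.090006
  M+2: 0.156816×0.36728448 + 0.478368×0.57395776 = 0.332159
  M+4: 0.156816×0.05875776 + 0.478368×0.36728448 + 0.364816×0.57395776 = 0.394300
  M+6: 0.478368×0.05875776 + 0.364816×0.36728448 = 0.162099
  M+8: 0.364816×0.05875776 = 0.021436
Scale to base peak (0.394300) = 100: 22.83 : 84.24 : 100.00 : 41.11 : 5.44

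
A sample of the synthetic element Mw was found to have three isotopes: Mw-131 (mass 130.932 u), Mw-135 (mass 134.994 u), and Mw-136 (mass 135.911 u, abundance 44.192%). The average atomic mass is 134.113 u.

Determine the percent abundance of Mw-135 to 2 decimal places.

Let x and y be the fractions of Mw-131 and Mw-135. Then x + y = 1 − 0.44192 = 0.55808 and 130.932x + 134.994y = 134.113 − 0.44192×135.911 = 74.05121088.
Substituting: 130.932x + 134.994(0.55808 − x) = 74.05121088
(130.932 − 134.994)x = -1.28624064  ⇒  x = 0.31665, y = 0.24143
Mw-131: 31.67%, Mw-135: 24.14%.

24.14%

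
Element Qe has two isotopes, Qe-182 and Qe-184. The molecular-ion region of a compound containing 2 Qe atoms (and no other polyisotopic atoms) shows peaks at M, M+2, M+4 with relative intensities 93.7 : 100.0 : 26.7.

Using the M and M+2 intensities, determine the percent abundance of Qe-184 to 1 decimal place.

34.8%

Write p for the Qe-182 fraction. I(M+2)/I(M) = [C(2,1)·p^1·(1−p)] / p^2 = 2·(1−p)/p = 100.0/93.7 = 1.0672
(1−p)/p = 1.0672/2 = 0.5336  ⇒  p = 1/(1 + 0.5336) = 0.6521
Qe-182: 65.2%, Qe-184: 34.8%.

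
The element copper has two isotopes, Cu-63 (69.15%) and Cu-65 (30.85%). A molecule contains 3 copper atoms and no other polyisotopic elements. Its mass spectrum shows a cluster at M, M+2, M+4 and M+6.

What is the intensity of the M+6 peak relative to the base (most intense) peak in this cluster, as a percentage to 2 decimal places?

(0.6915 + 0.3085)^3 gives M 0.3307, M+2 0.4425, M+4 0.1974, M+6 0.0294; the largest is M+2.
P(M+2) = C(3,1) × 0.6915^2 × 0.3085^1 = 3 × 0.47817225 × 0.3085 = 0.442548 (base)
P(M+6) = C(3,3) × 0.6915^0 × 0.3085^3 = 1 × 1.0000 × 0.02936064 = 0.029361
Relative intensity = 0.029361 / 0.442548 × 100 = 6.63

6.63%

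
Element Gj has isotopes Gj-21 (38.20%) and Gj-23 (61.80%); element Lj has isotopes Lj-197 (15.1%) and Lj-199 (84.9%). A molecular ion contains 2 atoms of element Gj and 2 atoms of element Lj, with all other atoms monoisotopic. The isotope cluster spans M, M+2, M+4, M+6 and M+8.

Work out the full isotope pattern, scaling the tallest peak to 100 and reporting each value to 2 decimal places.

0.76 : 10.99 : 53.61 : 100.00 : 62.82

Element Gj pattern (n=2): 0.145924 : 0.472152 : 0.381924
Element Lj pattern (n=2): 0.022801 : 0.256398 : 0.720801
Convolve the two distributions (both contribute in 2-u steps):
  M: 0.145924×0.022801 = 0.003327
  M+2: 0.145924×0.256398 + 0.472152×0.022801 = 0.048180
  M+4: 0.145924×0.720801 + 0.472152×0.256398 + 0.381924×0.022801 = 0.234949
  M+6: 0.472152×0.720801 + 0.381924×0.256398 = 0.438252
  M+8: 0.381924×0.720801 = 0.275291
Scale to base peak (0.438252) = 100: 0.76 : 10.99 : 53.61 : 100.00 : 62.82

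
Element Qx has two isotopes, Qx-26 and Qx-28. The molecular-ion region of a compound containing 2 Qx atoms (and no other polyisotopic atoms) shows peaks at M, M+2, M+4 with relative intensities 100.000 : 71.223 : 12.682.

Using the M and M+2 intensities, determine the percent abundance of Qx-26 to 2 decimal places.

73.74%

Write p for the Qx-26 fraction. I(M+2)/I(M) = [C(2,1)·p^1·(1−p)] / p^2 = 2·(1−p)/p = 71.223/100.000 = 0.7122
(1−p)/p = 0.7122/2 = 0.3561  ⇒  p = 1/(1 + 0.3561) = 0.7374
Qx-26: 73.74%, Qx-28: 26.26%.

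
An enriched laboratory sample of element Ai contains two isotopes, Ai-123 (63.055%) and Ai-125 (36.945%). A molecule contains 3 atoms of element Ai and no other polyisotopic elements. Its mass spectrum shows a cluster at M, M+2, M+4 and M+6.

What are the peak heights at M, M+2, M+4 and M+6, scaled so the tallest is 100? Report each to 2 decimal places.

56.89 : 100.00 : 58.59 : 11.44

Each Ai atom is independently Ai-123 (p = 0.63055) or Ai-125 (q = 0.36945); the cluster is the binomial expansion (p + q)^3.
P(M) = 0.63055^3 = 0.250702
P(M+2) = 3 × 0.63055^2 × 0.36945^1 = 0.440673
P(M+4) = 3 × 0.63055^1 × 0.36945^2 = 0.258198
P(M+6) = 0.36945^3 = 0.050427
The M+2 peak is largest (0.440673); scaling to 100 gives 56.89 : 100.00 : 58.59 : 11.44.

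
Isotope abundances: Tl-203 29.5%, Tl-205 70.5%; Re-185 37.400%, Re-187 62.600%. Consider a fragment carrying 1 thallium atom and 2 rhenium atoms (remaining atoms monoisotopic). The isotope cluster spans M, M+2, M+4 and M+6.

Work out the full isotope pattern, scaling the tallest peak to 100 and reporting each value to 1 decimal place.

9.3 : 53.1 : 100.0 : 62.0

Thallium pattern (n=1): 0.2950 : 0.7050
Rhenium pattern (n=2): 0.139876 : 0.468248 : 0.391876
Convolve the two distributions (both contribute in 2-u steps):
  M: 0.2950×0.139876 = 0.041263
  M+2: 0.2950×0.468248 + 0.7050×0.139876 = 0.236746
  M+4: 0.2950×0.391876 + 0.7050×0.468248 = 0.445718
  M+6: 0.7050×0.391876 = 0.276273
Scale to base peak (0.445718) = 100: 9.3 : 53.1 : 100.0 : 62.0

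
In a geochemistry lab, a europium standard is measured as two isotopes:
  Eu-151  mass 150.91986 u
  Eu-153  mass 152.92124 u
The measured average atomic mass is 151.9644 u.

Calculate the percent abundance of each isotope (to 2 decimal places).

Writing the weighted mean with unknown fraction x of Eu-151:
150.91986·x + 152.92124·(1 − x) = 151.9644
(150.91986 − 152.92124)·x = 151.9644 − 152.92124
x = -0.95684 / -2.00138 = 0.47809 → 47.81% Eu-151, 52.19% Eu-153.

Eu-151: 47.81%, Eu-153: 52.19%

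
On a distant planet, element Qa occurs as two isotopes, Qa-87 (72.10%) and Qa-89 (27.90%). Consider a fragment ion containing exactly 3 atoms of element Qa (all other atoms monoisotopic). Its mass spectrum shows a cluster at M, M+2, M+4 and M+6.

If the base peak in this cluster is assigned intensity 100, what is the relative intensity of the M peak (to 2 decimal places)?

86.14

(0.7210 + 0.2790)^3 gives M 0.3748, M+2 0.4351, M+4 0.1684, M+6 0.0217; the largest is M+2.
P(M+2) = C(3,1) × 0.7210^2 × 0.2790^1 = 3 × 0.519841 × 0.2790 = 0.435107 (base)
P(M) = C(3,0) × 0.7210^3 × 0.2790^0 = 1 × 0.37480536 × 1.0000 = 0.374805
Relative intensity = 0.374805 / 0.435107 × 100 = 86.14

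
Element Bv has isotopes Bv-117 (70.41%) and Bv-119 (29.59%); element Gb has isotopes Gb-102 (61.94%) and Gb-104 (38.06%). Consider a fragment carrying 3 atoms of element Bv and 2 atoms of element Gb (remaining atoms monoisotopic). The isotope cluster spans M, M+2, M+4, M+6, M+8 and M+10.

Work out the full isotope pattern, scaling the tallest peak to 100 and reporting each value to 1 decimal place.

Element Bv pattern (n=3): 0.34906237 : 0.44008332 : 0.18494625 : 0.02590806
Element Gb pattern (n=2): 0.38365636 : 0.47148728 : 0.14485636
Convolve the two distributions (both contribute in 2-u steps):
  M: 0.34906237×0.38365636 = 0.133920
  M+2: 0.34906237×0.47148728 + 0.44008332×0.38365636 = 0.333419
  M+4: 0.34906237×0.14485636 + 0.44008332×0.47148728 + 0.18494625×0.38365636 = 0.329013
  M+6: 0.44008332×0.14485636 + 0.18494625×0.47148728 + 0.02590806×0.38365636 = 0.160888
  M+8: 0.18494625×0.14485636 + 0.02590806×0.47148728 = 0.039006
  M+10: 0.02590806×0.14485636 = 0.003753
Scale to base peak (0.333419) = 100: 40.2 : 100.0 : 98.7 : 48.3 : 11.7 : 1.1

40.2 : 100.0 : 98.7 : 48.3 : 11.7 : 1.1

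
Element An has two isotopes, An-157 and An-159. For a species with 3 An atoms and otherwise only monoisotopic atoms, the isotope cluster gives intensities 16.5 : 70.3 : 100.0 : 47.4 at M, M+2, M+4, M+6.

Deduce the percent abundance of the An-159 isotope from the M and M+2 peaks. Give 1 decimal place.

Let p = fractional abundance of An-157. I(M+2)/I(M) = [C(3,1)·p^2·(1−p)] / p^3 = 3·(1−p)/p = 70.3/16.5 = 4.2606
(1−p)/p = 4.2606/3 = 1.4202  ⇒  p = 1/(1 + 1.4202) = 0.4132
An-157: 41.3%, An-159: 58.7%.

58.7%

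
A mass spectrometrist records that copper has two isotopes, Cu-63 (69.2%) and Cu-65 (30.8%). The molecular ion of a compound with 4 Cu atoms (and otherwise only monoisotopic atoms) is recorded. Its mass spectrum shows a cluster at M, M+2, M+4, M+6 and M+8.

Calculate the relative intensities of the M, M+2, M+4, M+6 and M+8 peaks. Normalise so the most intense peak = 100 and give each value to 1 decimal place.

56.2 : 100.0 : 66.8 : 19.8 : 2.2

Each Cu atom is independently Cu-63 (p = 0.692) or Cu-65 (q = 0.308); the cluster is the binomial expansion (p + q)^4.
P(M) = 0.692^4 = 0.229311
P(M+2) = 4 × 0.692^3 × 0.308^1 = 0.408253
P(M+4) = 6 × 0.692^2 × 0.308^2 = 0.272562
P(M+6) = 4 × 0.692^1 × 0.308^3 = 0.080876
P(M+8) = 0.308^4 = 0.008999
The M+2 peak is largest (0.408253); scaling to 100 gives 56.2 : 100.0 : 66.8 : 19.8 : 2.2.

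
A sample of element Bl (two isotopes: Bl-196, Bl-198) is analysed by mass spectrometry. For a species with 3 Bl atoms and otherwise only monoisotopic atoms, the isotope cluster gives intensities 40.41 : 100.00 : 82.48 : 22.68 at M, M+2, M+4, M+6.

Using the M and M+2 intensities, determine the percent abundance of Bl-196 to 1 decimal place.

54.8%

If p is the fraction of Bl that is Bl-196, then I(M+2)/I(M) = [C(3,1)·p^2·(1−p)] / p^3 = 3·(1−p)/p = 100.00/40.41 = 2.4746
(1−p)/p = 2.4746/3 = 0.8249  ⇒  p = 1/(1 + 0.8249) = 0.5480
Bl-196: 54.8%, Bl-198: 45.2%.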